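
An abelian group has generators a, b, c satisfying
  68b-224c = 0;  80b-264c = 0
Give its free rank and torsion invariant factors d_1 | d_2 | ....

rank_ℚ(R)=2; free=3−2=1
SNF(R) diag = [4, 8] → torsion [4, 8]

Answer: M ≅ ℤ^1 ⊕ ℤ/4 ⊕ ℤ/8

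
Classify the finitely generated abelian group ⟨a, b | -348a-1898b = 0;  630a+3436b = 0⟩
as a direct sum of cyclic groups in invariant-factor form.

Answer: M ≅ ℤ/2 ⊕ ℤ/6

Derivation:
rank_ℚ(R)=2; free=2−2=0
SNF(R) diag = [2, 6] → torsion [2, 6]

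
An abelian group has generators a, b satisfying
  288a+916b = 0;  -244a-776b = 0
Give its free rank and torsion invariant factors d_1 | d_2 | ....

rank_ℚ(R)=2; free=2−2=0
SNF(R) diag = [4, 4] → torsion [4, 4]

Answer: M ≅ ℤ/4 ⊕ ℤ/4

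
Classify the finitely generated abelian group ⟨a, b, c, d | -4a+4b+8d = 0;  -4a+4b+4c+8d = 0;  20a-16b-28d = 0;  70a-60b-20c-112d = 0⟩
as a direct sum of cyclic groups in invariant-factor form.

Answer: M ≅ ℤ/2 ⊕ ℤ/4 ⊕ ℤ/4 ⊕ ℤ/4

Derivation:
rank_ℚ(R)=4; free=4−4=0
SNF(R) diag = [2, 4, 4, 4] → torsion [2, 4, 4, 4]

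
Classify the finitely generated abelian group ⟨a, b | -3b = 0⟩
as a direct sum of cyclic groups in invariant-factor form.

rank_ℚ(R)=1; free=2−1=1
SNF(R) diag = [3] → torsion [3]

Answer: M ≅ ℤ^1 ⊕ ℤ/3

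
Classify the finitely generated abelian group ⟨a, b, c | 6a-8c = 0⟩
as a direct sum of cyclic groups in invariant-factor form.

rank_ℚ(R)=1; free=3−1=2
SNF(R) diag = [2] → torsion [2]

Answer: M ≅ ℤ^2 ⊕ ℤ/2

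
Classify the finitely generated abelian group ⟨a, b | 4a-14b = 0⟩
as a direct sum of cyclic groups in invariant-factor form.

Answer: M ≅ ℤ^1 ⊕ ℤ/2

Derivation:
rank_ℚ(R)=1; free=2−1=1
SNF(R) diag = [2] → torsion [2]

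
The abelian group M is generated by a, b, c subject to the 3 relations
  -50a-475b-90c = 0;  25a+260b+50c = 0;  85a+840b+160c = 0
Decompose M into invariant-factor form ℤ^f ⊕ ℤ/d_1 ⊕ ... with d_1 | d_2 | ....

Answer: M ≅ ℤ/5 ⊕ ℤ/5 ⊕ ℤ/10

Derivation:
rank_ℚ(R)=3; free=3−3=0
SNF(R) diag = [5, 5, 10] → torsion [5, 5, 10]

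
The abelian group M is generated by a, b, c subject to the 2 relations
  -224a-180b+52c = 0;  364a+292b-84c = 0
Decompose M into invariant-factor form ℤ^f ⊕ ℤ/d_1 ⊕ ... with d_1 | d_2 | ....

Answer: M ≅ ℤ^1 ⊕ ℤ/4 ⊕ ℤ/4

Derivation:
rank_ℚ(R)=2; free=3−2=1
SNF(R) diag = [4, 4] → torsion [4, 4]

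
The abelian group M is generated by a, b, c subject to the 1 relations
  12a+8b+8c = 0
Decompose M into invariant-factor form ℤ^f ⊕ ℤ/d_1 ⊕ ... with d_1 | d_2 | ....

Answer: M ≅ ℤ^2 ⊕ ℤ/4

Derivation:
rank_ℚ(R)=1; free=3−1=2
SNF(R) diag = [4] → torsion [4]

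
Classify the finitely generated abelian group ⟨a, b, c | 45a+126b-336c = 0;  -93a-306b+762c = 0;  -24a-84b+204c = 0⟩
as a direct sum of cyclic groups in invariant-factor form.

rank_ℚ(R)=3; free=3−3=0
SNF(R) diag = [3, 6, 12] → torsion [3, 6, 12]

Answer: M ≅ ℤ/3 ⊕ ℤ/6 ⊕ ℤ/12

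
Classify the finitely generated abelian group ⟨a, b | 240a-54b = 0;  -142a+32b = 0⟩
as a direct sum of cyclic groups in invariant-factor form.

rank_ℚ(R)=2; free=2−2=0
SNF(R) diag = [2, 6] → torsion [2, 6]

Answer: M ≅ ℤ/2 ⊕ ℤ/6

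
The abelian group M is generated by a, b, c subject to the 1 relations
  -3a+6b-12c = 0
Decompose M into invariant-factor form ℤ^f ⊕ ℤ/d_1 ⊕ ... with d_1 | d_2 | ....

Answer: M ≅ ℤ^2 ⊕ ℤ/3

Derivation:
rank_ℚ(R)=1; free=3−1=2
SNF(R) diag = [3] → torsion [3]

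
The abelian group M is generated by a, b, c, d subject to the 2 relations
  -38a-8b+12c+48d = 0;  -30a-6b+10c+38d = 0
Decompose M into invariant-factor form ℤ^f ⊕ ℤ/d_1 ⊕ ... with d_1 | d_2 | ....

rank_ℚ(R)=2; free=4−2=2
SNF(R) diag = [2, 2] → torsion [2, 2]

Answer: M ≅ ℤ^2 ⊕ ℤ/2 ⊕ ℤ/2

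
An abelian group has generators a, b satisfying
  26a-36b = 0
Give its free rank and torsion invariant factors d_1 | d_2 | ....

rank_ℚ(R)=1; free=2−1=1
SNF(R) diag = [2] → torsion [2]

Answer: M ≅ ℤ^1 ⊕ ℤ/2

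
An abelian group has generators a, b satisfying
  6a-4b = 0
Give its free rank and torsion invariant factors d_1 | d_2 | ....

Answer: M ≅ ℤ^1 ⊕ ℤ/2

Derivation:
rank_ℚ(R)=1; free=2−1=1
SNF(R) diag = [2] → torsion [2]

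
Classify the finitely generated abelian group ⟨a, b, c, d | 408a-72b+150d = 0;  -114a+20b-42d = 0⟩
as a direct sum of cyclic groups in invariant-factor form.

Answer: M ≅ ℤ^2 ⊕ ℤ/2 ⊕ ℤ/6

Derivation:
rank_ℚ(R)=2; free=4−2=2
SNF(R) diag = [2, 6] → torsion [2, 6]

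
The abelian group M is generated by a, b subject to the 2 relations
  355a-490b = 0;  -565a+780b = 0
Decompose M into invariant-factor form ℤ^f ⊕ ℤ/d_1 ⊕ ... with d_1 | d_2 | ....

rank_ℚ(R)=2; free=2−2=0
SNF(R) diag = [5, 10] → torsion [5, 10]

Answer: M ≅ ℤ/5 ⊕ ℤ/10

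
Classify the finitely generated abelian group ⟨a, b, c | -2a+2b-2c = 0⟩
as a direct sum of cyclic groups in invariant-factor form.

rank_ℚ(R)=1; free=3−1=2
SNF(R) diag = [2] → torsion [2]

Answer: M ≅ ℤ^2 ⊕ ℤ/2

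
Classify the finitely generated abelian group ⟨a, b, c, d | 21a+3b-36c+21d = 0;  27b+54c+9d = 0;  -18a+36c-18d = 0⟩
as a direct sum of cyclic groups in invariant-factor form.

rank_ℚ(R)=3; free=4−3=1
SNF(R) diag = [3, 9, 18] → torsion [3, 9, 18]

Answer: M ≅ ℤ^1 ⊕ ℤ/3 ⊕ ℤ/9 ⊕ ℤ/18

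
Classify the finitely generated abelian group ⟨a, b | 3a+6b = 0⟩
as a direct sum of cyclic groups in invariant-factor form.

rank_ℚ(R)=1; free=2−1=1
SNF(R) diag = [3] → torsion [3]

Answer: M ≅ ℤ^1 ⊕ ℤ/3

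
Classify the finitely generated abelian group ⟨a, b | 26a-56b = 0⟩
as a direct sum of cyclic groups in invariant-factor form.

Answer: M ≅ ℤ^1 ⊕ ℤ/2

Derivation:
rank_ℚ(R)=1; free=2−1=1
SNF(R) diag = [2] → torsion [2]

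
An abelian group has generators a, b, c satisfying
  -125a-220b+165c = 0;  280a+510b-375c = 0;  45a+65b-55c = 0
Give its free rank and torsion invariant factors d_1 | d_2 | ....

rank_ℚ(R)=3; free=3−3=0
SNF(R) diag = [5, 5, 5] → torsion [5, 5, 5]

Answer: M ≅ ℤ/5 ⊕ ℤ/5 ⊕ ℤ/5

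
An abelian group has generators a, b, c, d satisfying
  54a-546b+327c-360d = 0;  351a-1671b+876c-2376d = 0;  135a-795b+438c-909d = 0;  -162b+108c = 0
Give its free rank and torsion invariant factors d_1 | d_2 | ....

Answer: M ≅ ℤ/3 ⊕ ℤ/9 ⊕ ℤ/27 ⊕ ℤ/54

Derivation:
rank_ℚ(R)=4; free=4−4=0
SNF(R) diag = [3, 9, 27, 54] → torsion [3, 9, 27, 54]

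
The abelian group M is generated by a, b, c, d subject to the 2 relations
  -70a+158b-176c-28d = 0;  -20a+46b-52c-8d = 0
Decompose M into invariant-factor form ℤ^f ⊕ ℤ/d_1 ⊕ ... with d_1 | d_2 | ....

Answer: M ≅ ℤ^2 ⊕ ℤ/2 ⊕ ℤ/6

Derivation:
rank_ℚ(R)=2; free=4−2=2
SNF(R) diag = [2, 6] → torsion [2, 6]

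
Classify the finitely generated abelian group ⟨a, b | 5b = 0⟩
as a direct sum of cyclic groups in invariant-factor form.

Answer: M ≅ ℤ^1 ⊕ ℤ/5

Derivation:
rank_ℚ(R)=1; free=2−1=1
SNF(R) diag = [5] → torsion [5]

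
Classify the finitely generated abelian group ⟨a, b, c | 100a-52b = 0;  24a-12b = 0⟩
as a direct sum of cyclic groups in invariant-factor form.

rank_ℚ(R)=2; free=3−2=1
SNF(R) diag = [4, 12] → torsion [4, 12]

Answer: M ≅ ℤ^1 ⊕ ℤ/4 ⊕ ℤ/12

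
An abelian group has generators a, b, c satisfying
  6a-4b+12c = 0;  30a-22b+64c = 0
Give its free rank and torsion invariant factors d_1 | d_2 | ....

Answer: M ≅ ℤ^1 ⊕ ℤ/2 ⊕ ℤ/2

Derivation:
rank_ℚ(R)=2; free=3−2=1
SNF(R) diag = [2, 2] → torsion [2, 2]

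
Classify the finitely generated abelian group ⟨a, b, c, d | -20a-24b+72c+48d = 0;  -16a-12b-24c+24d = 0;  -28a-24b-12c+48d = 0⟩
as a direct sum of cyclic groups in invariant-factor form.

Answer: M ≅ ℤ^1 ⊕ ℤ/4 ⊕ ℤ/12 ⊕ ℤ/12

Derivation:
rank_ℚ(R)=3; free=4−3=1
SNF(R) diag = [4, 12, 12] → torsion [4, 12, 12]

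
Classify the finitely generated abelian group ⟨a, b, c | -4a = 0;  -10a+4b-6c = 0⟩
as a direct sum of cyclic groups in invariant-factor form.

rank_ℚ(R)=2; free=3−2=1
SNF(R) diag = [2, 4] → torsion [2, 4]

Answer: M ≅ ℤ^1 ⊕ ℤ/2 ⊕ ℤ/4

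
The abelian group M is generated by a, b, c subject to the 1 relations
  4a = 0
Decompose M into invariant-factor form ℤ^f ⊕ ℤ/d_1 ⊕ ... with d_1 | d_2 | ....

rank_ℚ(R)=1; free=3−1=2
SNF(R) diag = [4] → torsion [4]

Answer: M ≅ ℤ^2 ⊕ ℤ/4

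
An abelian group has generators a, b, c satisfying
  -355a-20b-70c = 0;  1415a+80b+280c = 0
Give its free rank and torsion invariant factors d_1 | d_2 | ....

Answer: M ≅ ℤ^1 ⊕ ℤ/5 ⊕ ℤ/10

Derivation:
rank_ℚ(R)=2; free=3−2=1
SNF(R) diag = [5, 10] → torsion [5, 10]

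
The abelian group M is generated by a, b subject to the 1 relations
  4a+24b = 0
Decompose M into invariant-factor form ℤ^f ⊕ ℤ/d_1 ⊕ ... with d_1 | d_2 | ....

Answer: M ≅ ℤ^1 ⊕ ℤ/4

Derivation:
rank_ℚ(R)=1; free=2−1=1
SNF(R) diag = [4] → torsion [4]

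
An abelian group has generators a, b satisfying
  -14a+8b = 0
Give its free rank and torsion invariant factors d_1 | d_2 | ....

rank_ℚ(R)=1; free=2−1=1
SNF(R) diag = [2] → torsion [2]

Answer: M ≅ ℤ^1 ⊕ ℤ/2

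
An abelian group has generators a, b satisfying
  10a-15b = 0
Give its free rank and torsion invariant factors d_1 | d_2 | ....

rank_ℚ(R)=1; free=2−1=1
SNF(R) diag = [5] → torsion [5]

Answer: M ≅ ℤ^1 ⊕ ℤ/5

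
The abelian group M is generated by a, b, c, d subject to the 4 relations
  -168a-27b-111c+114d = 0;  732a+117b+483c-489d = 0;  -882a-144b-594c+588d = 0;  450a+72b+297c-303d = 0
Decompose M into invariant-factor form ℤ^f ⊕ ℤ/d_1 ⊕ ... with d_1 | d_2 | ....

rank_ℚ(R)=4; free=4−4=0
SNF(R) diag = [3, 3, 9, 18] → torsion [3, 3, 9, 18]

Answer: M ≅ ℤ/3 ⊕ ℤ/3 ⊕ ℤ/9 ⊕ ℤ/18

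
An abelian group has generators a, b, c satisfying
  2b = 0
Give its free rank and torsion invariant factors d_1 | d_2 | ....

Answer: M ≅ ℤ^2 ⊕ ℤ/2

Derivation:
rank_ℚ(R)=1; free=3−1=2
SNF(R) diag = [2] → torsion [2]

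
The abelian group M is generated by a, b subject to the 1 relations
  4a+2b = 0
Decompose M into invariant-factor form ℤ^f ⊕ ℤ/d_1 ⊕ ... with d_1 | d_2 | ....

Answer: M ≅ ℤ^1 ⊕ ℤ/2

Derivation:
rank_ℚ(R)=1; free=2−1=1
SNF(R) diag = [2] → torsion [2]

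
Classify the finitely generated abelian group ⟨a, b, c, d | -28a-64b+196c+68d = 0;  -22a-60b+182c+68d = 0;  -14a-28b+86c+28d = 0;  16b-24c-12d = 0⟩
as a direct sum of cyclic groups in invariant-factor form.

rank_ℚ(R)=4; free=4−4=0
SNF(R) diag = [2, 4, 8, 24] → torsion [2, 4, 8, 24]

Answer: M ≅ ℤ/2 ⊕ ℤ/4 ⊕ ℤ/8 ⊕ ℤ/24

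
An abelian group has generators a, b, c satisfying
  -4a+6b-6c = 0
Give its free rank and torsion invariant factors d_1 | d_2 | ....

Answer: M ≅ ℤ^2 ⊕ ℤ/2

Derivation:
rank_ℚ(R)=1; free=3−1=2
SNF(R) diag = [2] → torsion [2]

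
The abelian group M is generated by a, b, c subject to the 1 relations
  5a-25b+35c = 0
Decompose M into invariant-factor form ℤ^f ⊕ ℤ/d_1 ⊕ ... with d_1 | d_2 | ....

Answer: M ≅ ℤ^2 ⊕ ℤ/5

Derivation:
rank_ℚ(R)=1; free=3−1=2
SNF(R) diag = [5] → torsion [5]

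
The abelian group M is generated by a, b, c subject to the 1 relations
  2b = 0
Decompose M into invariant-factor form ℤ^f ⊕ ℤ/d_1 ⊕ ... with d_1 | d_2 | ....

Answer: M ≅ ℤ^2 ⊕ ℤ/2

Derivation:
rank_ℚ(R)=1; free=3−1=2
SNF(R) diag = [2] → torsion [2]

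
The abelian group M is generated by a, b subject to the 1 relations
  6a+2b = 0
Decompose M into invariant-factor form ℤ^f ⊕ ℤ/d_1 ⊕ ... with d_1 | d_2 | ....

rank_ℚ(R)=1; free=2−1=1
SNF(R) diag = [2] → torsion [2]

Answer: M ≅ ℤ^1 ⊕ ℤ/2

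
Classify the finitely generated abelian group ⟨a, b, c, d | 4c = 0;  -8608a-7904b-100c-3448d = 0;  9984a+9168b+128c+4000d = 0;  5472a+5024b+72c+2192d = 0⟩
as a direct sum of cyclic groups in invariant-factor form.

Answer: M ≅ ℤ/4 ⊕ ℤ/8 ⊕ ℤ/16 ⊕ ℤ/32

Derivation:
rank_ℚ(R)=4; free=4−4=0
SNF(R) diag = [4, 8, 16, 32] → torsion [4, 8, 16, 32]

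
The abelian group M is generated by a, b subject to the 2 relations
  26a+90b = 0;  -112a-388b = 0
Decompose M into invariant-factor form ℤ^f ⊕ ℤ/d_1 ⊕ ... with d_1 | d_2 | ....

rank_ℚ(R)=2; free=2−2=0
SNF(R) diag = [2, 4] → torsion [2, 4]

Answer: M ≅ ℤ/2 ⊕ ℤ/4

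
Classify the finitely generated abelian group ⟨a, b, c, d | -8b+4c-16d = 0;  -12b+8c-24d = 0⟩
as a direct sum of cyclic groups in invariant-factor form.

rank_ℚ(R)=2; free=4−2=2
SNF(R) diag = [4, 4] → torsion [4, 4]

Answer: M ≅ ℤ^2 ⊕ ℤ/4 ⊕ ℤ/4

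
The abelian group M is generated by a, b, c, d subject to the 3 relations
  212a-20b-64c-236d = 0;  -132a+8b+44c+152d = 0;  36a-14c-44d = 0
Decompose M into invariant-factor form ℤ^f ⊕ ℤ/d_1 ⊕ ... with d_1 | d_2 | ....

Answer: M ≅ ℤ^1 ⊕ ℤ/2 ⊕ ℤ/4 ⊕ ℤ/4

Derivation:
rank_ℚ(R)=3; free=4−3=1
SNF(R) diag = [2, 4, 4] → torsion [2, 4, 4]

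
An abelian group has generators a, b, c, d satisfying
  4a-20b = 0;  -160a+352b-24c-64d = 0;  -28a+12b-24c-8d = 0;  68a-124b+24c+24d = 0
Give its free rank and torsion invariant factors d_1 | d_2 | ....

Answer: M ≅ ℤ/4 ⊕ ℤ/8 ⊕ ℤ/24 ⊕ ℤ/24

Derivation:
rank_ℚ(R)=4; free=4−4=0
SNF(R) diag = [4, 8, 24, 24] → torsion [4, 8, 24, 24]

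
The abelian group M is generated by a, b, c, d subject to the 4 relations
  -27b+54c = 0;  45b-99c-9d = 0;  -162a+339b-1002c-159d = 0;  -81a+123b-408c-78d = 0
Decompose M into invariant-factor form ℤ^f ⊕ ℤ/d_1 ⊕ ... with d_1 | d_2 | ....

rank_ℚ(R)=4; free=4−4=0
SNF(R) diag = [3, 9, 27, 81] → torsion [3, 9, 27, 81]

Answer: M ≅ ℤ/3 ⊕ ℤ/9 ⊕ ℤ/27 ⊕ ℤ/81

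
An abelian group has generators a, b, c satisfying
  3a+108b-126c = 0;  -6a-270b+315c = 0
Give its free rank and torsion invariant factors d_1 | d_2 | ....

rank_ℚ(R)=2; free=3−2=1
SNF(R) diag = [3, 9] → torsion [3, 9]

Answer: M ≅ ℤ^1 ⊕ ℤ/3 ⊕ ℤ/9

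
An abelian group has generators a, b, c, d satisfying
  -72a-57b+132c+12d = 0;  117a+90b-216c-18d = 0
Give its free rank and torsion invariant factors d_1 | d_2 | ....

Answer: M ≅ ℤ^2 ⊕ ℤ/3 ⊕ ℤ/9

Derivation:
rank_ℚ(R)=2; free=4−2=2
SNF(R) diag = [3, 9] → torsion [3, 9]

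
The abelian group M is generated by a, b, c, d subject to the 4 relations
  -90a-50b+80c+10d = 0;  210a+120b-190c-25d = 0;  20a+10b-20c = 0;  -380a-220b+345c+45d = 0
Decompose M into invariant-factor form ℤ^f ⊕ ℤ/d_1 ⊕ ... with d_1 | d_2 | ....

rank_ℚ(R)=4; free=4−4=0
SNF(R) diag = [5, 5, 10, 10] → torsion [5, 5, 10, 10]

Answer: M ≅ ℤ/5 ⊕ ℤ/5 ⊕ ℤ/10 ⊕ ℤ/10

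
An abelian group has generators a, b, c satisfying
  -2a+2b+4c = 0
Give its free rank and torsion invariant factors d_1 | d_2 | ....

Answer: M ≅ ℤ^2 ⊕ ℤ/2

Derivation:
rank_ℚ(R)=1; free=3−1=2
SNF(R) diag = [2] → torsion [2]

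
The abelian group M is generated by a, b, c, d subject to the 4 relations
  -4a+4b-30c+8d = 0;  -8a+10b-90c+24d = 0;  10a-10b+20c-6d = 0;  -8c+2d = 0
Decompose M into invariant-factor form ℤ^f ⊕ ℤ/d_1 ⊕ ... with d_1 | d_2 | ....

Answer: M ≅ ℤ/2 ⊕ ℤ/2 ⊕ ℤ/2 ⊕ ℤ/2

Derivation:
rank_ℚ(R)=4; free=4−4=0
SNF(R) diag = [2, 2, 2, 2] → torsion [2, 2, 2, 2]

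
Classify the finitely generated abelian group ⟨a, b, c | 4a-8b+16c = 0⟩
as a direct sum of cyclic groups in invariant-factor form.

rank_ℚ(R)=1; free=3−1=2
SNF(R) diag = [4] → torsion [4]

Answer: M ≅ ℤ^2 ⊕ ℤ/4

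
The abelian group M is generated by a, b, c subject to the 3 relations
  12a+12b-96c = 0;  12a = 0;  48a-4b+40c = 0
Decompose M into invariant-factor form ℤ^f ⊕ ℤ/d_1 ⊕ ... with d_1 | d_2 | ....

Answer: M ≅ ℤ/4 ⊕ ℤ/12 ⊕ ℤ/24

Derivation:
rank_ℚ(R)=3; free=3−3=0
SNF(R) diag = [4, 12, 24] → torsion [4, 12, 24]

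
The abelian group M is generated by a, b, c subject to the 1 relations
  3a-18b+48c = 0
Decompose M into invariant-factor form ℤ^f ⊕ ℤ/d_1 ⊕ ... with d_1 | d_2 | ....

Answer: M ≅ ℤ^2 ⊕ ℤ/3

Derivation:
rank_ℚ(R)=1; free=3−1=2
SNF(R) diag = [3] → torsion [3]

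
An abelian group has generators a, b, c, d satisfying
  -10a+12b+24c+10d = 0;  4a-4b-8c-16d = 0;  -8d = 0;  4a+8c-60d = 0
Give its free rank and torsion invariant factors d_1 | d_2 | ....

rank_ℚ(R)=4; free=4−4=0
SNF(R) diag = [2, 4, 8, 8] → torsion [2, 4, 8, 8]

Answer: M ≅ ℤ/2 ⊕ ℤ/4 ⊕ ℤ/8 ⊕ ℤ/8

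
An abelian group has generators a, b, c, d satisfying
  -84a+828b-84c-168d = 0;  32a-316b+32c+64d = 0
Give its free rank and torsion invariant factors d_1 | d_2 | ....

rank_ℚ(R)=2; free=4−2=2
SNF(R) diag = [4, 12] → torsion [4, 12]

Answer: M ≅ ℤ^2 ⊕ ℤ/4 ⊕ ℤ/12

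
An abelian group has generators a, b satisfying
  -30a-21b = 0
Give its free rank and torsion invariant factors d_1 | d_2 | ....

rank_ℚ(R)=1; free=2−1=1
SNF(R) diag = [3] → torsion [3]

Answer: M ≅ ℤ^1 ⊕ ℤ/3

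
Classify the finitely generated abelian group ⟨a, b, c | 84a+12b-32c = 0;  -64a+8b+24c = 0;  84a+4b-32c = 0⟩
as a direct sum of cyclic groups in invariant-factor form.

Answer: M ≅ ℤ/4 ⊕ ℤ/8 ⊕ ℤ/8

Derivation:
rank_ℚ(R)=3; free=3−3=0
SNF(R) diag = [4, 8, 8] → torsion [4, 8, 8]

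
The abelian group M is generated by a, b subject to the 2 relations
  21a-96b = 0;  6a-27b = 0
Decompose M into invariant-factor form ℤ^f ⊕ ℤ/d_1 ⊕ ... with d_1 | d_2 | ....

rank_ℚ(R)=2; free=2−2=0
SNF(R) diag = [3, 3] → torsion [3, 3]

Answer: M ≅ ℤ/3 ⊕ ℤ/3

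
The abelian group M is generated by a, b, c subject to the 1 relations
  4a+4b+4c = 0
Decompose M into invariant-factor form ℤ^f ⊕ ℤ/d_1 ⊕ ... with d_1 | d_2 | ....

rank_ℚ(R)=1; free=3−1=2
SNF(R) diag = [4] → torsion [4]

Answer: M ≅ ℤ^2 ⊕ ℤ/4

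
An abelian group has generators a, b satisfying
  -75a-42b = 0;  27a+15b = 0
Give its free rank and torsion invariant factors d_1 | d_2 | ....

rank_ℚ(R)=2; free=2−2=0
SNF(R) diag = [3, 3] → torsion [3, 3]

Answer: M ≅ ℤ/3 ⊕ ℤ/3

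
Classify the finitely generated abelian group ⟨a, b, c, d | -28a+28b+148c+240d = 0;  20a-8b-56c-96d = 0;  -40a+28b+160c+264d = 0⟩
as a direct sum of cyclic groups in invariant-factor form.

rank_ℚ(R)=3; free=4−3=1
SNF(R) diag = [4, 12, 12] → torsion [4, 12, 12]

Answer: M ≅ ℤ^1 ⊕ ℤ/4 ⊕ ℤ/12 ⊕ ℤ/12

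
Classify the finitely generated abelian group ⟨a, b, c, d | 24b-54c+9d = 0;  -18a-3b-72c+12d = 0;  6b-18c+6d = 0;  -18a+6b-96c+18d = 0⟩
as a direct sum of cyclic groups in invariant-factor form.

Answer: M ≅ ℤ/3 ⊕ ℤ/3 ⊕ ℤ/6 ⊕ ℤ/18

Derivation:
rank_ℚ(R)=4; free=4−4=0
SNF(R) diag = [3, 3, 6, 18] → torsion [3, 3, 6, 18]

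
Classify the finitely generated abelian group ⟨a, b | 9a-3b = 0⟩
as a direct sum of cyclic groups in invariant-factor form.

rank_ℚ(R)=1; free=2−1=1
SNF(R) diag = [3] → torsion [3]

Answer: M ≅ ℤ^1 ⊕ ℤ/3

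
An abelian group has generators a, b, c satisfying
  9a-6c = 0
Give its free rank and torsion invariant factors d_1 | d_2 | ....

Answer: M ≅ ℤ^2 ⊕ ℤ/3

Derivation:
rank_ℚ(R)=1; free=3−1=2
SNF(R) diag = [3] → torsion [3]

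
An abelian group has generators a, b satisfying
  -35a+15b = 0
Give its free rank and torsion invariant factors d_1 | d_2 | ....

rank_ℚ(R)=1; free=2−1=1
SNF(R) diag = [5] → torsion [5]

Answer: M ≅ ℤ^1 ⊕ ℤ/5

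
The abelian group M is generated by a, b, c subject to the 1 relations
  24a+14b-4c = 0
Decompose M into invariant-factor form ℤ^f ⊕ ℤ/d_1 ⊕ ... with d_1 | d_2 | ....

rank_ℚ(R)=1; free=3−1=2
SNF(R) diag = [2] → torsion [2]

Answer: M ≅ ℤ^2 ⊕ ℤ/2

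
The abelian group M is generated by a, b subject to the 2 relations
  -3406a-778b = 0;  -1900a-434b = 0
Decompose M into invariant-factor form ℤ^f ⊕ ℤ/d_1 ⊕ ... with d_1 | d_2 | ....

rank_ℚ(R)=2; free=2−2=0
SNF(R) diag = [2, 2] → torsion [2, 2]

Answer: M ≅ ℤ/2 ⊕ ℤ/2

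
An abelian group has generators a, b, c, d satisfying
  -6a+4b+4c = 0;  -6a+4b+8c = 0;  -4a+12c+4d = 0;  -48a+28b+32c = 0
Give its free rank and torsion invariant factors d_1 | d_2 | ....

rank_ℚ(R)=4; free=4−4=0
SNF(R) diag = [2, 4, 4, 12] → torsion [2, 4, 4, 12]

Answer: M ≅ ℤ/2 ⊕ ℤ/4 ⊕ ℤ/4 ⊕ ℤ/12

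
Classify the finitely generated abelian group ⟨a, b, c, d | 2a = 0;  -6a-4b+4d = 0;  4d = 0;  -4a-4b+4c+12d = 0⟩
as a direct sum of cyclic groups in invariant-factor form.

rank_ℚ(R)=4; free=4−4=0
SNF(R) diag = [2, 4, 4, 4] → torsion [2, 4, 4, 4]

Answer: M ≅ ℤ/2 ⊕ ℤ/4 ⊕ ℤ/4 ⊕ ℤ/4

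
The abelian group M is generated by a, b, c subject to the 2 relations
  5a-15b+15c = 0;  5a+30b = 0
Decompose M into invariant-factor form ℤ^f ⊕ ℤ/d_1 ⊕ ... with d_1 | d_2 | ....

Answer: M ≅ ℤ^1 ⊕ ℤ/5 ⊕ ℤ/15

Derivation:
rank_ℚ(R)=2; free=3−2=1
SNF(R) diag = [5, 15] → torsion [5, 15]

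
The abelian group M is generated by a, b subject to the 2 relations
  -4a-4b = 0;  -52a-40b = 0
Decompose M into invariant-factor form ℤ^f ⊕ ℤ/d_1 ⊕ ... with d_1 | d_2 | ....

rank_ℚ(R)=2; free=2−2=0
SNF(R) diag = [4, 12] → torsion [4, 12]

Answer: M ≅ ℤ/4 ⊕ ℤ/12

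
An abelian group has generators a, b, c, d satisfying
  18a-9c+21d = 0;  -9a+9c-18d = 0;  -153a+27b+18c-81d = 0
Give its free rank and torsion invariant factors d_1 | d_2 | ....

Answer: M ≅ ℤ^1 ⊕ ℤ/3 ⊕ ℤ/9 ⊕ ℤ/27

Derivation:
rank_ℚ(R)=3; free=4−3=1
SNF(R) diag = [3, 9, 27] → torsion [3, 9, 27]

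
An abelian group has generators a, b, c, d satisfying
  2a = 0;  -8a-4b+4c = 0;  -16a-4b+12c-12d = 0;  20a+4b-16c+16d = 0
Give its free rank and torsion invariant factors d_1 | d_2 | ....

rank_ℚ(R)=4; free=4−4=0
SNF(R) diag = [2, 4, 4, 4] → torsion [2, 4, 4, 4]

Answer: M ≅ ℤ/2 ⊕ ℤ/4 ⊕ ℤ/4 ⊕ ℤ/4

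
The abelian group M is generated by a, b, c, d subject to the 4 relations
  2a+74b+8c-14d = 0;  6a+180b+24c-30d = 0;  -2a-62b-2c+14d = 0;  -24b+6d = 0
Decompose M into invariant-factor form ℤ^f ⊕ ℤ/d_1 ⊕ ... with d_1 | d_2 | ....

Answer: M ≅ ℤ/2 ⊕ ℤ/6 ⊕ ℤ/6 ⊕ ℤ/6

Derivation:
rank_ℚ(R)=4; free=4−4=0
SNF(R) diag = [2, 6, 6, 6] → torsion [2, 6, 6, 6]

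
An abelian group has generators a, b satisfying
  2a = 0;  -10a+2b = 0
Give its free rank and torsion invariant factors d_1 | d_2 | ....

Answer: M ≅ ℤ/2 ⊕ ℤ/2

Derivation:
rank_ℚ(R)=2; free=2−2=0
SNF(R) diag = [2, 2] → torsion [2, 2]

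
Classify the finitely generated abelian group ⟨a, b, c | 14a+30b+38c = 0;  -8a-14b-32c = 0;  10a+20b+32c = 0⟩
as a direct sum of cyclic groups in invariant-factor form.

Answer: M ≅ ℤ/2 ⊕ ℤ/2 ⊕ ℤ/2

Derivation:
rank_ℚ(R)=3; free=3−3=0
SNF(R) diag = [2, 2, 2] → torsion [2, 2, 2]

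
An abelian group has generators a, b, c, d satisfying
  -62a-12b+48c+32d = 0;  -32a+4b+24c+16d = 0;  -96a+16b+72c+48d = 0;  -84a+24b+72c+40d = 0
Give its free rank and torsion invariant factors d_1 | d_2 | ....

rank_ℚ(R)=4; free=4−4=0
SNF(R) diag = [2, 4, 8, 24] → torsion [2, 4, 8, 24]

Answer: M ≅ ℤ/2 ⊕ ℤ/4 ⊕ ℤ/8 ⊕ ℤ/24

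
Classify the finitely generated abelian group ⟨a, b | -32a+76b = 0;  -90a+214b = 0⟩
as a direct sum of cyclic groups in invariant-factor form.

rank_ℚ(R)=2; free=2−2=0
SNF(R) diag = [2, 4] → torsion [2, 4]

Answer: M ≅ ℤ/2 ⊕ ℤ/4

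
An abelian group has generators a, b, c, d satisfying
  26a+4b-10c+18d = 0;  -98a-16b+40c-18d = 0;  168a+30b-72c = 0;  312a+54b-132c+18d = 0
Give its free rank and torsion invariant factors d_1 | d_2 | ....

rank_ℚ(R)=4; free=4−4=0
SNF(R) diag = [2, 6, 6, 18] → torsion [2, 6, 6, 18]

Answer: M ≅ ℤ/2 ⊕ ℤ/6 ⊕ ℤ/6 ⊕ ℤ/18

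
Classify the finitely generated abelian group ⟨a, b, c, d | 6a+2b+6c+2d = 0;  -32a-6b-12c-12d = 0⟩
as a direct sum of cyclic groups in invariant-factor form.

Answer: M ≅ ℤ^2 ⊕ ℤ/2 ⊕ ℤ/2

Derivation:
rank_ℚ(R)=2; free=4−2=2
SNF(R) diag = [2, 2] → torsion [2, 2]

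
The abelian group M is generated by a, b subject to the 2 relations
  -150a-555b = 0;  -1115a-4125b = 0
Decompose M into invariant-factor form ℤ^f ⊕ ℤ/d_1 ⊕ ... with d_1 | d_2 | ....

rank_ℚ(R)=2; free=2−2=0
SNF(R) diag = [5, 15] → torsion [5, 15]

Answer: M ≅ ℤ/5 ⊕ ℤ/15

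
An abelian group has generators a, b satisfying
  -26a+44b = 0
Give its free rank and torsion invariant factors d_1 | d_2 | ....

Answer: M ≅ ℤ^1 ⊕ ℤ/2

Derivation:
rank_ℚ(R)=1; free=2−1=1
SNF(R) diag = [2] → torsion [2]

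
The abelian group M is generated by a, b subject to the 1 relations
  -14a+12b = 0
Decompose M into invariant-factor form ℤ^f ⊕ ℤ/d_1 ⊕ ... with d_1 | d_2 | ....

rank_ℚ(R)=1; free=2−1=1
SNF(R) diag = [2] → torsion [2]

Answer: M ≅ ℤ^1 ⊕ ℤ/2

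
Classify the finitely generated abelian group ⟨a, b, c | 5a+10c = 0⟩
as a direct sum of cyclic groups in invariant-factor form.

Answer: M ≅ ℤ^2 ⊕ ℤ/5

Derivation:
rank_ℚ(R)=1; free=3−1=2
SNF(R) diag = [5] → torsion [5]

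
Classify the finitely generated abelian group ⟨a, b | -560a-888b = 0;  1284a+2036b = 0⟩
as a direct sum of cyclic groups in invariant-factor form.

Answer: M ≅ ℤ/4 ⊕ ℤ/8

Derivation:
rank_ℚ(R)=2; free=2−2=0
SNF(R) diag = [4, 8] → torsion [4, 8]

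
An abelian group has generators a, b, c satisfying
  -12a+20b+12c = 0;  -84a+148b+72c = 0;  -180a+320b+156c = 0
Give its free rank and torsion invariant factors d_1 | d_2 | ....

Answer: M ≅ ℤ/4 ⊕ ℤ/12 ⊕ ℤ/12

Derivation:
rank_ℚ(R)=3; free=3−3=0
SNF(R) diag = [4, 12, 12] → torsion [4, 12, 12]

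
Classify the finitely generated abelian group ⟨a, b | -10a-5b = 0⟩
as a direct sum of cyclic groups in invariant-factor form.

Answer: M ≅ ℤ^1 ⊕ ℤ/5

Derivation:
rank_ℚ(R)=1; free=2−1=1
SNF(R) diag = [5] → torsion [5]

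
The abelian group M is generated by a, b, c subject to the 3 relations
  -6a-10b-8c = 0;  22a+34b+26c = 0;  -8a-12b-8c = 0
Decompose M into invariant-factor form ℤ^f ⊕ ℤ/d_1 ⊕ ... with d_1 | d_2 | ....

rank_ℚ(R)=3; free=3−3=0
SNF(R) diag = [2, 2, 4] → torsion [2, 2, 4]

Answer: M ≅ ℤ/2 ⊕ ℤ/2 ⊕ ℤ/4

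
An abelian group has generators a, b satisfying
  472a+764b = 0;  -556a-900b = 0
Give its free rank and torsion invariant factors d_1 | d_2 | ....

rank_ℚ(R)=2; free=2−2=0
SNF(R) diag = [4, 4] → torsion [4, 4]

Answer: M ≅ ℤ/4 ⊕ ℤ/4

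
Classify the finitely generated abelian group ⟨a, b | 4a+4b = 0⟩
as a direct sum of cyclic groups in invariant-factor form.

Answer: M ≅ ℤ^1 ⊕ ℤ/4

Derivation:
rank_ℚ(R)=1; free=2−1=1
SNF(R) diag = [4] → torsion [4]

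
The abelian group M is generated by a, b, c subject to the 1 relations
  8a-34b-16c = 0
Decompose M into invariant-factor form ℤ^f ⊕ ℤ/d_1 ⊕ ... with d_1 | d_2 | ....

Answer: M ≅ ℤ^2 ⊕ ℤ/2

Derivation:
rank_ℚ(R)=1; free=3−1=2
SNF(R) diag = [2] → torsion [2]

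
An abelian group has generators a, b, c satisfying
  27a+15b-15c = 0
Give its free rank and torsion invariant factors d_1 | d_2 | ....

Answer: M ≅ ℤ^2 ⊕ ℤ/3

Derivation:
rank_ℚ(R)=1; free=3−1=2
SNF(R) diag = [3] → torsion [3]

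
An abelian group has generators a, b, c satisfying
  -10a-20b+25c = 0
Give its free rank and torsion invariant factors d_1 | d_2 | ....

Answer: M ≅ ℤ^2 ⊕ ℤ/5

Derivation:
rank_ℚ(R)=1; free=3−1=2
SNF(R) diag = [5] → torsion [5]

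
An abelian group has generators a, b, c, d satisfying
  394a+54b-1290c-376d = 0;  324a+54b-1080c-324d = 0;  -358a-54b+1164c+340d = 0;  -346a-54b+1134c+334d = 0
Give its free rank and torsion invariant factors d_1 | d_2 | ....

rank_ℚ(R)=4; free=4−4=0
SNF(R) diag = [2, 6, 18, 54] → torsion [2, 6, 18, 54]

Answer: M ≅ ℤ/2 ⊕ ℤ/6 ⊕ ℤ/18 ⊕ ℤ/54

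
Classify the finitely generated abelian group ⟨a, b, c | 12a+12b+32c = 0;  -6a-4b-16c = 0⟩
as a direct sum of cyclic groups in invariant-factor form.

Answer: M ≅ ℤ^1 ⊕ ℤ/2 ⊕ ℤ/4

Derivation:
rank_ℚ(R)=2; free=3−2=1
SNF(R) diag = [2, 4] → torsion [2, 4]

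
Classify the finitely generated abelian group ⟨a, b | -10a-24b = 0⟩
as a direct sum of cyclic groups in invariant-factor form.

rank_ℚ(R)=1; free=2−1=1
SNF(R) diag = [2] → torsion [2]

Answer: M ≅ ℤ^1 ⊕ ℤ/2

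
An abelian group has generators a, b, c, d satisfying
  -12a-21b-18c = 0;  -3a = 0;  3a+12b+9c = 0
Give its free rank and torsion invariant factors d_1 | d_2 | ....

rank_ℚ(R)=3; free=4−3=1
SNF(R) diag = [3, 3, 9] → torsion [3, 3, 9]

Answer: M ≅ ℤ^1 ⊕ ℤ/3 ⊕ ℤ/3 ⊕ ℤ/9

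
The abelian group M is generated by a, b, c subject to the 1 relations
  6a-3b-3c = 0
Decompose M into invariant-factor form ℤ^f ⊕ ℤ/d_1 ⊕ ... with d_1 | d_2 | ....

Answer: M ≅ ℤ^2 ⊕ ℤ/3

Derivation:
rank_ℚ(R)=1; free=3−1=2
SNF(R) diag = [3] → torsion [3]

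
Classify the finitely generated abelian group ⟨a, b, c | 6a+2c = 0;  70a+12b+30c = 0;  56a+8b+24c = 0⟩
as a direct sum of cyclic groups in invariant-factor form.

rank_ℚ(R)=3; free=3−3=0
SNF(R) diag = [2, 4, 8] → torsion [2, 4, 8]

Answer: M ≅ ℤ/2 ⊕ ℤ/4 ⊕ ℤ/8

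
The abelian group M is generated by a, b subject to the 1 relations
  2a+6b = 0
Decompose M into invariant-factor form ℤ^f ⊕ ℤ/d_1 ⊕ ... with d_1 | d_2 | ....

Answer: M ≅ ℤ^1 ⊕ ℤ/2

Derivation:
rank_ℚ(R)=1; free=2−1=1
SNF(R) diag = [2] → torsion [2]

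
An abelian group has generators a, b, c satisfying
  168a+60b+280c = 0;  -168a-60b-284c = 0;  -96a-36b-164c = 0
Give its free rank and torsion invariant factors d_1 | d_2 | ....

rank_ℚ(R)=3; free=3−3=0
SNF(R) diag = [4, 12, 24] → torsion [4, 12, 24]

Answer: M ≅ ℤ/4 ⊕ ℤ/12 ⊕ ℤ/24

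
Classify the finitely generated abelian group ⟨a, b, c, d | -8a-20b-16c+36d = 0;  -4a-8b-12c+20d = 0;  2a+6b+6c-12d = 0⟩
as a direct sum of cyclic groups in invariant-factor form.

Answer: M ≅ ℤ^1 ⊕ ℤ/2 ⊕ ℤ/4 ⊕ ℤ/8

Derivation:
rank_ℚ(R)=3; free=4−3=1
SNF(R) diag = [2, 4, 8] → torsion [2, 4, 8]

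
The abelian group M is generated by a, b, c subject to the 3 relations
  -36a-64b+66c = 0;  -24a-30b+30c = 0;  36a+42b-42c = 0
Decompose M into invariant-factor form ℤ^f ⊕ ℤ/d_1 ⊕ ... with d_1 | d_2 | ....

Answer: M ≅ ℤ/2 ⊕ ℤ/6 ⊕ ℤ/12

Derivation:
rank_ℚ(R)=3; free=3−3=0
SNF(R) diag = [2, 6, 12] → torsion [2, 6, 12]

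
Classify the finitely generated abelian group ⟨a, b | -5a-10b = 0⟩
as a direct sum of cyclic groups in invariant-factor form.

rank_ℚ(R)=1; free=2−1=1
SNF(R) diag = [5] → torsion [5]

Answer: M ≅ ℤ^1 ⊕ ℤ/5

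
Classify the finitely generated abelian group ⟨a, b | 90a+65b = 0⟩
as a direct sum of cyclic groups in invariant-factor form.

rank_ℚ(R)=1; free=2−1=1
SNF(R) diag = [5] → torsion [5]

Answer: M ≅ ℤ^1 ⊕ ℤ/5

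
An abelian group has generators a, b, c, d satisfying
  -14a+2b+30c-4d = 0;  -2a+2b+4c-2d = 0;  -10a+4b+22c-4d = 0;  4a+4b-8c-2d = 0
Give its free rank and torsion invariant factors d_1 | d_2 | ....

rank_ℚ(R)=4; free=4−4=0
SNF(R) diag = [2, 2, 2, 2] → torsion [2, 2, 2, 2]

Answer: M ≅ ℤ/2 ⊕ ℤ/2 ⊕ ℤ/2 ⊕ ℤ/2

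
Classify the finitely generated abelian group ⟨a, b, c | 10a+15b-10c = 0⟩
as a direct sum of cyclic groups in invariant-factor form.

Answer: M ≅ ℤ^2 ⊕ ℤ/5

Derivation:
rank_ℚ(R)=1; free=3−1=2
SNF(R) diag = [5] → torsion [5]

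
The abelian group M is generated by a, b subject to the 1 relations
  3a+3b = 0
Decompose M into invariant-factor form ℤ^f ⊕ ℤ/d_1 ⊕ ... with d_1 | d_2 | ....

rank_ℚ(R)=1; free=2−1=1
SNF(R) diag = [3] → torsion [3]

Answer: M ≅ ℤ^1 ⊕ ℤ/3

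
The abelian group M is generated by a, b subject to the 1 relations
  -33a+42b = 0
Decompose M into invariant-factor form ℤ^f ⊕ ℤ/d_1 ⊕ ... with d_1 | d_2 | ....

rank_ℚ(R)=1; free=2−1=1
SNF(R) diag = [3] → torsion [3]

Answer: M ≅ ℤ^1 ⊕ ℤ/3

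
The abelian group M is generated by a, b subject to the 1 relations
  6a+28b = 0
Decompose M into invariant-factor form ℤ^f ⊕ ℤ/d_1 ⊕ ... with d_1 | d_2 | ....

Answer: M ≅ ℤ^1 ⊕ ℤ/2

Derivation:
rank_ℚ(R)=1; free=2−1=1
SNF(R) diag = [2] → torsion [2]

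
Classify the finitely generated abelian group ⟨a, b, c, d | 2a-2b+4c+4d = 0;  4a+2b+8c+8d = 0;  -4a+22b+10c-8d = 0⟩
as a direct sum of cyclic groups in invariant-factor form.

rank_ℚ(R)=3; free=4−3=1
SNF(R) diag = [2, 6, 18] → torsion [2, 6, 18]

Answer: M ≅ ℤ^1 ⊕ ℤ/2 ⊕ ℤ/6 ⊕ ℤ/18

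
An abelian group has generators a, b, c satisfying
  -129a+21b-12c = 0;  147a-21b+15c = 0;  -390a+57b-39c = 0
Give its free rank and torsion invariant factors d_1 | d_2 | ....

Answer: M ≅ ℤ/3 ⊕ ℤ/3 ⊕ ℤ/9

Derivation:
rank_ℚ(R)=3; free=3−3=0
SNF(R) diag = [3, 3, 9] → torsion [3, 3, 9]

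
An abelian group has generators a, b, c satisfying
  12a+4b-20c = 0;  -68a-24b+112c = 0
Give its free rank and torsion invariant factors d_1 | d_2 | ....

Answer: M ≅ ℤ^1 ⊕ ℤ/4 ⊕ ℤ/4

Derivation:
rank_ℚ(R)=2; free=3−2=1
SNF(R) diag = [4, 4] → torsion [4, 4]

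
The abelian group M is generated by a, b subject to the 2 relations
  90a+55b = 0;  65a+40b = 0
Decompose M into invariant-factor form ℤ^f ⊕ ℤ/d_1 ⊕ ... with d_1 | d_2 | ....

rank_ℚ(R)=2; free=2−2=0
SNF(R) diag = [5, 5] → torsion [5, 5]

Answer: M ≅ ℤ/5 ⊕ ℤ/5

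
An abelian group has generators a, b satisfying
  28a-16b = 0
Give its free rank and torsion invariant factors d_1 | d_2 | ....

rank_ℚ(R)=1; free=2−1=1
SNF(R) diag = [4] → torsion [4]

Answer: M ≅ ℤ^1 ⊕ ℤ/4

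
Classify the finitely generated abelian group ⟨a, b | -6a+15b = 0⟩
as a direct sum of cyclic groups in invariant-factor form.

rank_ℚ(R)=1; free=2−1=1
SNF(R) diag = [3] → torsion [3]

Answer: M ≅ ℤ^1 ⊕ ℤ/3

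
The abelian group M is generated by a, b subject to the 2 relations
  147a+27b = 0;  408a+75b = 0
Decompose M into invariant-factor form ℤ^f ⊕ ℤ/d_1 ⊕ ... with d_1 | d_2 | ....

rank_ℚ(R)=2; free=2−2=0
SNF(R) diag = [3, 3] → torsion [3, 3]

Answer: M ≅ ℤ/3 ⊕ ℤ/3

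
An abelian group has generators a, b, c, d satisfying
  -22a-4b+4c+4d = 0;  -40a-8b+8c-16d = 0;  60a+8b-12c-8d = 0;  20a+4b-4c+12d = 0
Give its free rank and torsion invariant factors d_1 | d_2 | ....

rank_ℚ(R)=4; free=4−4=0
SNF(R) diag = [2, 4, 4, 8] → torsion [2, 4, 4, 8]

Answer: M ≅ ℤ/2 ⊕ ℤ/4 ⊕ ℤ/4 ⊕ ℤ/8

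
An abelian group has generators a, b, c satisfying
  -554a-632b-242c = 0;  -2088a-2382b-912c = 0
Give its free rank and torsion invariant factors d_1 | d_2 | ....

Answer: M ≅ ℤ^1 ⊕ ℤ/2 ⊕ ℤ/6

Derivation:
rank_ℚ(R)=2; free=3−2=1
SNF(R) diag = [2, 6] → torsion [2, 6]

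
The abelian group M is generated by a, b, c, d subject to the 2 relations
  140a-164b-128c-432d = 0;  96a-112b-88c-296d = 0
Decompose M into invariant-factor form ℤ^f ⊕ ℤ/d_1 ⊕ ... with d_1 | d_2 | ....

rank_ℚ(R)=2; free=4−2=2
SNF(R) diag = [4, 8] → torsion [4, 8]

Answer: M ≅ ℤ^2 ⊕ ℤ/4 ⊕ ℤ/8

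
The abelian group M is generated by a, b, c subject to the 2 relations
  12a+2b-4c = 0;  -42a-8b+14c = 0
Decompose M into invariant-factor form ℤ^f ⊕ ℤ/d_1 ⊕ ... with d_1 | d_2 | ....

rank_ℚ(R)=2; free=3−2=1
SNF(R) diag = [2, 2] → torsion [2, 2]

Answer: M ≅ ℤ^1 ⊕ ℤ/2 ⊕ ℤ/2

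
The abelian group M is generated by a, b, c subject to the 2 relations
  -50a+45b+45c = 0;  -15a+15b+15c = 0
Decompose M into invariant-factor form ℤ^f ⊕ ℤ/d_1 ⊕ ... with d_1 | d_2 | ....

Answer: M ≅ ℤ^1 ⊕ ℤ/5 ⊕ ℤ/15

Derivation:
rank_ℚ(R)=2; free=3−2=1
SNF(R) diag = [5, 15] → torsion [5, 15]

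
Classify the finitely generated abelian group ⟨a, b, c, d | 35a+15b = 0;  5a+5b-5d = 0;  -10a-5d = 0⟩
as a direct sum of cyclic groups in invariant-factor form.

Answer: M ≅ ℤ^1 ⊕ ℤ/5 ⊕ ℤ/5 ⊕ ℤ/10

Derivation:
rank_ℚ(R)=3; free=4−3=1
SNF(R) diag = [5, 5, 10] → torsion [5, 5, 10]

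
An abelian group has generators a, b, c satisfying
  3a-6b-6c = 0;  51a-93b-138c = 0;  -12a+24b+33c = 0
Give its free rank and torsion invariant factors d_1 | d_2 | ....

Answer: M ≅ ℤ/3 ⊕ ℤ/9 ⊕ ℤ/9

Derivation:
rank_ℚ(R)=3; free=3−3=0
SNF(R) diag = [3, 9, 9] → torsion [3, 9, 9]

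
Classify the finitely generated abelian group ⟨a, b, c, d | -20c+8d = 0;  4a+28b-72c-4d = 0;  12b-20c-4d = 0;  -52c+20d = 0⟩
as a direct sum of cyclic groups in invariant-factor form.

Answer: M ≅ ℤ/4 ⊕ ℤ/4 ⊕ ℤ/4 ⊕ ℤ/12

Derivation:
rank_ℚ(R)=4; free=4−4=0
SNF(R) diag = [4, 4, 4, 12] → torsion [4, 4, 4, 12]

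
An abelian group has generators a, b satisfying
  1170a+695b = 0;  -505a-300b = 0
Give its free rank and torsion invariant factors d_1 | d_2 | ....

rank_ℚ(R)=2; free=2−2=0
SNF(R) diag = [5, 5] → torsion [5, 5]

Answer: M ≅ ℤ/5 ⊕ ℤ/5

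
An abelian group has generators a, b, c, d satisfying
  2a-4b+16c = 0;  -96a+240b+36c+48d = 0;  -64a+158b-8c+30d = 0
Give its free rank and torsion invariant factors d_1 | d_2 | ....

Answer: M ≅ ℤ^1 ⊕ ℤ/2 ⊕ ℤ/6 ⊕ ℤ/12

Derivation:
rank_ℚ(R)=3; free=4−3=1
SNF(R) diag = [2, 6, 12] → torsion [2, 6, 12]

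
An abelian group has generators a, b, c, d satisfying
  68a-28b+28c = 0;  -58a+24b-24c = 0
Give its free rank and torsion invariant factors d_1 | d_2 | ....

rank_ℚ(R)=2; free=4−2=2
SNF(R) diag = [2, 4] → torsion [2, 4]

Answer: M ≅ ℤ^2 ⊕ ℤ/2 ⊕ ℤ/4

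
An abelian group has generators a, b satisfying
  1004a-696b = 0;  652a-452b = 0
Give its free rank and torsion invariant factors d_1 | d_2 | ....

Answer: M ≅ ℤ/4 ⊕ ℤ/4

Derivation:
rank_ℚ(R)=2; free=2−2=0
SNF(R) diag = [4, 4] → torsion [4, 4]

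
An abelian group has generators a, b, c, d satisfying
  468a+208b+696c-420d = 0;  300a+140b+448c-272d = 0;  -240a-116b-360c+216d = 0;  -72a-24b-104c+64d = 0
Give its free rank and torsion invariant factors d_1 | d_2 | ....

Answer: M ≅ ℤ/4 ⊕ ℤ/4 ⊕ ℤ/12 ⊕ ℤ/24

Derivation:
rank_ℚ(R)=4; free=4−4=0
SNF(R) diag = [4, 4, 12, 24] → torsion [4, 4, 12, 24]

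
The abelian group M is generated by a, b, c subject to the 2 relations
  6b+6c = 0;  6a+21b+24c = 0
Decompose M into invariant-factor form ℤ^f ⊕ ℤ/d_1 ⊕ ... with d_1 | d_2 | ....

Answer: M ≅ ℤ^1 ⊕ ℤ/3 ⊕ ℤ/6

Derivation:
rank_ℚ(R)=2; free=3−2=1
SNF(R) diag = [3, 6] → torsion [3, 6]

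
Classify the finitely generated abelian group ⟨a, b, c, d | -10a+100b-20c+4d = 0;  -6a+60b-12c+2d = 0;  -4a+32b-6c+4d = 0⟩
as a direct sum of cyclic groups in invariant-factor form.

rank_ℚ(R)=3; free=4−3=1
SNF(R) diag = [2, 2, 2] → torsion [2, 2, 2]

Answer: M ≅ ℤ^1 ⊕ ℤ/2 ⊕ ℤ/2 ⊕ ℤ/2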